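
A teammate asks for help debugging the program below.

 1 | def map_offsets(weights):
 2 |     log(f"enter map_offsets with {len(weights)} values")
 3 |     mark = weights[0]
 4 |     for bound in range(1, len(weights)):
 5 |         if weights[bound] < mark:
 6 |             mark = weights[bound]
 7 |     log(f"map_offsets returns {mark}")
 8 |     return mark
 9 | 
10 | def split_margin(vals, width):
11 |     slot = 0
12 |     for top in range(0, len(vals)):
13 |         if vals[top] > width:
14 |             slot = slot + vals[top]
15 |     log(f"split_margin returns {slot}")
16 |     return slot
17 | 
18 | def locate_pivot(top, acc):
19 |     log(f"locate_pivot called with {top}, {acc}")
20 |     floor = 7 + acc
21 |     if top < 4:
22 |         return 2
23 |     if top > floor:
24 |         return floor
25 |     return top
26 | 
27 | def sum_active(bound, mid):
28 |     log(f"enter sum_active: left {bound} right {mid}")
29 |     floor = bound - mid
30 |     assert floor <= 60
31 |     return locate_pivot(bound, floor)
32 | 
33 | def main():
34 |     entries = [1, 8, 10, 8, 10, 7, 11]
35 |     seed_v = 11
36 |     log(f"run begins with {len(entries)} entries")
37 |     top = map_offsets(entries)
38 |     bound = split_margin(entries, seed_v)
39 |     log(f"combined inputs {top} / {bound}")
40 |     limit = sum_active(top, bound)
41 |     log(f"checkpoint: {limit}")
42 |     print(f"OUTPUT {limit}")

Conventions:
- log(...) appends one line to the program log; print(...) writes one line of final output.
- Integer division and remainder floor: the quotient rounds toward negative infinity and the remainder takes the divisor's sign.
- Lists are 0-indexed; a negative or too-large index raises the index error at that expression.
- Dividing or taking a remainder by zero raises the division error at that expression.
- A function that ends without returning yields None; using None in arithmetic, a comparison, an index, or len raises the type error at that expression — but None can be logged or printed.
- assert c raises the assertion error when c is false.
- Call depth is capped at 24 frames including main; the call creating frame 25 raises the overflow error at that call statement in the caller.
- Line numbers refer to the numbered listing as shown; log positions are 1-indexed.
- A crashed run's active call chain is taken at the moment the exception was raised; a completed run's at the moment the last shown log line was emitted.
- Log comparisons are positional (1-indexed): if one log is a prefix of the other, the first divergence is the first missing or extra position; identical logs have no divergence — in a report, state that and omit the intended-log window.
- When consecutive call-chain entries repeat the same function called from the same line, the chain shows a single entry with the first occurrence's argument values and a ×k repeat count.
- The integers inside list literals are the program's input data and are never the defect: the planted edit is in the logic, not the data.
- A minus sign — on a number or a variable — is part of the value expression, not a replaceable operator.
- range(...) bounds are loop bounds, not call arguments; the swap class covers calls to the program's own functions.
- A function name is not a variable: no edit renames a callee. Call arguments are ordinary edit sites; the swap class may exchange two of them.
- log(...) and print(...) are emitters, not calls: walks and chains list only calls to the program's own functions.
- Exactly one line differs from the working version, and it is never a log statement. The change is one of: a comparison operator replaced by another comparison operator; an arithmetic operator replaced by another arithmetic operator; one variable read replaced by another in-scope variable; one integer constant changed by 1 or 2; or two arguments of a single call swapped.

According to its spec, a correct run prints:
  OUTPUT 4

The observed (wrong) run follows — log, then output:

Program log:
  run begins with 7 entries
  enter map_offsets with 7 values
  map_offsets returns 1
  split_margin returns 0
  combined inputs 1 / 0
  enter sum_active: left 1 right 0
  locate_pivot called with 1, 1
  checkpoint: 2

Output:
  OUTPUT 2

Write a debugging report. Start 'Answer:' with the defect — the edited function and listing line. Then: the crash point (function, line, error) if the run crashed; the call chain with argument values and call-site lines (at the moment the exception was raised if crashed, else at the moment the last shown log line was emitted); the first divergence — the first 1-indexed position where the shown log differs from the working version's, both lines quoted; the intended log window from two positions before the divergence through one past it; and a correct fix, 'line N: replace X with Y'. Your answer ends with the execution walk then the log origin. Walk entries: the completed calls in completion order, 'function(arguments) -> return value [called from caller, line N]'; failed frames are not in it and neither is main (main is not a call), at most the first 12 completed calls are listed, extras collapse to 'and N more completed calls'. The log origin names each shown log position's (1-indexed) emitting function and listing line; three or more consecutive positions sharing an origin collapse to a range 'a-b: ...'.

Answer: the defect is in locate_pivot at line 22.
The tell: The earliest visible damage is log position 8 — 'checkpoint: 2' rather than the intended 'checkpoint: 4'.
Call chain: main.
First divergence: position 8 — the shown line 'checkpoint: 2' should read 'checkpoint: 4'.
Intended log window:
  6: enter sum_active: left 1 right 0
  7: locate_pivot called with 1, 1
  8: checkpoint: 4
Execution walk:
  map_offsets([1, 8, 10, 8, 10, 7, 11]) -> 1  [called from main, line 37]
  split_margin([1, 8, 10, 8, 10, 7, 11], 11) -> 0  [called from main, line 38]
  locate_pivot(1, 1) -> 2  [called from sum_active, line 31]
  sum_active(1, 0) -> 2  [called from main, line 40]
Log origin:
  1: from main, line 36
  2: from map_offsets, line 2
  3: from map_offsets, line 7
  4: from split_margin, line 15
  5: from main, line 39
  6: from sum_active, line 28
  7: from locate_pivot, line 19
  8: from main, line 41
A correct fix: line 22: replace `2` with `4`.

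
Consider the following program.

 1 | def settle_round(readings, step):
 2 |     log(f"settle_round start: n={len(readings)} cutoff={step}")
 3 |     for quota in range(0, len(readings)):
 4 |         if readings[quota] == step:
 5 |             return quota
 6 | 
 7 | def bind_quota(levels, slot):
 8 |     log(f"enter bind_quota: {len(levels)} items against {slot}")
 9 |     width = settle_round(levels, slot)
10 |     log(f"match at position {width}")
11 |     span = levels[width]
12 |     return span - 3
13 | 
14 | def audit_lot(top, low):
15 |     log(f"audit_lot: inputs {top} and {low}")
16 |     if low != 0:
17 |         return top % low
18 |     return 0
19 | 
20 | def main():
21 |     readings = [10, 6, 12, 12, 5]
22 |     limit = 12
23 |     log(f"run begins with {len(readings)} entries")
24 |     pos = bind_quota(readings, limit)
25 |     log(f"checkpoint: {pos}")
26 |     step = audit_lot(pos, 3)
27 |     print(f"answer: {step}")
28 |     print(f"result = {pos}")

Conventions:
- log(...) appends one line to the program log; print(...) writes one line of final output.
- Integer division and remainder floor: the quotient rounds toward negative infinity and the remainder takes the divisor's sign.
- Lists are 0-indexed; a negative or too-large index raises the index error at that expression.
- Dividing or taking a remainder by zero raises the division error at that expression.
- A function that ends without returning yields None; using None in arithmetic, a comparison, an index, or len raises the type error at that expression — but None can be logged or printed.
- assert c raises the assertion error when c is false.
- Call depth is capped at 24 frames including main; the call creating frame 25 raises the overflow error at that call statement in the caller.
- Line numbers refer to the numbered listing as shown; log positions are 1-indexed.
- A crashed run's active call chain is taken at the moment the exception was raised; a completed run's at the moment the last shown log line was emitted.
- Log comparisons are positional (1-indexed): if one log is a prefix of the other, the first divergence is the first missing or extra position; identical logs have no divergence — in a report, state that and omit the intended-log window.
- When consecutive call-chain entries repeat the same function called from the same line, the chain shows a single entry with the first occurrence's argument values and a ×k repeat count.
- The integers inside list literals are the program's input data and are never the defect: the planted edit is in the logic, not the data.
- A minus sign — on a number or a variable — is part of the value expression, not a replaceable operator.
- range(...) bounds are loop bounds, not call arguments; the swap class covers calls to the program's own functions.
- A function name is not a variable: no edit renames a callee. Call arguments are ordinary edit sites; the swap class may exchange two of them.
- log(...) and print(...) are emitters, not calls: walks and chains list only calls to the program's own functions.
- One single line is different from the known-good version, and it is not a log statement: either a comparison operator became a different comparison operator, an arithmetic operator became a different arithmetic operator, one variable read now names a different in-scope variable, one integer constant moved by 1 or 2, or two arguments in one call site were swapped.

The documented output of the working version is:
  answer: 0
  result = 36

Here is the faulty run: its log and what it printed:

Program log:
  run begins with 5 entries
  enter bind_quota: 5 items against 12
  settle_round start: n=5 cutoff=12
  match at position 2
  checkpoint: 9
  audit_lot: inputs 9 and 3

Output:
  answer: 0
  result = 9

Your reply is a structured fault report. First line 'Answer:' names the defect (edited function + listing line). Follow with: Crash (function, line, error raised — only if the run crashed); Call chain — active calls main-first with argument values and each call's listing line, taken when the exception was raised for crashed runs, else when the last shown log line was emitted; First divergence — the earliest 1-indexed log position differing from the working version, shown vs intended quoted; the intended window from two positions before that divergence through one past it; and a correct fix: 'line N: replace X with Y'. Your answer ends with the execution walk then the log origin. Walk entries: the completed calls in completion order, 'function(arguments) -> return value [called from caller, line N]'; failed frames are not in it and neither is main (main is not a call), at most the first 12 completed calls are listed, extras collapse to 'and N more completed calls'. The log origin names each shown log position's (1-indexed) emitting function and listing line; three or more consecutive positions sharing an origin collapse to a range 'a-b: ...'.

Answer: the defect is in bind_quota at line 12.
Core observation: Position 5 is the first bad log line: 'checkpoint: 9' should read 'checkpoint: 36'.
Call chain: main -> audit_lot(9, 3) (called at line 26).
First divergence: at position 5 the run shows 'checkpoint: 9' where the working version logs 'checkpoint: 36'.
Intended log window:
  3: settle_round start: n=5 cutoff=12
  4: match at position 2
  5: checkpoint: 36
  6: audit_lot: inputs 36 and 3
Execution walk:
  settle_round([10, 6, 12, 12, 5], 12) -> 2  [called from bind_quota, line 9]
  bind_quota([10, 6, 12, 12, 5], 12) -> 9  [called from main, line 24]
  audit_lot(9, 3) -> 0  [called from main, line 26]
Log origins:
  1: logged in main at line 23
  2: logged in bind_quota at line 8
  3: logged in settle_round at line 2
  4: logged in bind_quota at line 10
  5: logged in main at line 25
  6: logged in audit_lot at line 15
A correct fix: line 12: replace `-` with `*`.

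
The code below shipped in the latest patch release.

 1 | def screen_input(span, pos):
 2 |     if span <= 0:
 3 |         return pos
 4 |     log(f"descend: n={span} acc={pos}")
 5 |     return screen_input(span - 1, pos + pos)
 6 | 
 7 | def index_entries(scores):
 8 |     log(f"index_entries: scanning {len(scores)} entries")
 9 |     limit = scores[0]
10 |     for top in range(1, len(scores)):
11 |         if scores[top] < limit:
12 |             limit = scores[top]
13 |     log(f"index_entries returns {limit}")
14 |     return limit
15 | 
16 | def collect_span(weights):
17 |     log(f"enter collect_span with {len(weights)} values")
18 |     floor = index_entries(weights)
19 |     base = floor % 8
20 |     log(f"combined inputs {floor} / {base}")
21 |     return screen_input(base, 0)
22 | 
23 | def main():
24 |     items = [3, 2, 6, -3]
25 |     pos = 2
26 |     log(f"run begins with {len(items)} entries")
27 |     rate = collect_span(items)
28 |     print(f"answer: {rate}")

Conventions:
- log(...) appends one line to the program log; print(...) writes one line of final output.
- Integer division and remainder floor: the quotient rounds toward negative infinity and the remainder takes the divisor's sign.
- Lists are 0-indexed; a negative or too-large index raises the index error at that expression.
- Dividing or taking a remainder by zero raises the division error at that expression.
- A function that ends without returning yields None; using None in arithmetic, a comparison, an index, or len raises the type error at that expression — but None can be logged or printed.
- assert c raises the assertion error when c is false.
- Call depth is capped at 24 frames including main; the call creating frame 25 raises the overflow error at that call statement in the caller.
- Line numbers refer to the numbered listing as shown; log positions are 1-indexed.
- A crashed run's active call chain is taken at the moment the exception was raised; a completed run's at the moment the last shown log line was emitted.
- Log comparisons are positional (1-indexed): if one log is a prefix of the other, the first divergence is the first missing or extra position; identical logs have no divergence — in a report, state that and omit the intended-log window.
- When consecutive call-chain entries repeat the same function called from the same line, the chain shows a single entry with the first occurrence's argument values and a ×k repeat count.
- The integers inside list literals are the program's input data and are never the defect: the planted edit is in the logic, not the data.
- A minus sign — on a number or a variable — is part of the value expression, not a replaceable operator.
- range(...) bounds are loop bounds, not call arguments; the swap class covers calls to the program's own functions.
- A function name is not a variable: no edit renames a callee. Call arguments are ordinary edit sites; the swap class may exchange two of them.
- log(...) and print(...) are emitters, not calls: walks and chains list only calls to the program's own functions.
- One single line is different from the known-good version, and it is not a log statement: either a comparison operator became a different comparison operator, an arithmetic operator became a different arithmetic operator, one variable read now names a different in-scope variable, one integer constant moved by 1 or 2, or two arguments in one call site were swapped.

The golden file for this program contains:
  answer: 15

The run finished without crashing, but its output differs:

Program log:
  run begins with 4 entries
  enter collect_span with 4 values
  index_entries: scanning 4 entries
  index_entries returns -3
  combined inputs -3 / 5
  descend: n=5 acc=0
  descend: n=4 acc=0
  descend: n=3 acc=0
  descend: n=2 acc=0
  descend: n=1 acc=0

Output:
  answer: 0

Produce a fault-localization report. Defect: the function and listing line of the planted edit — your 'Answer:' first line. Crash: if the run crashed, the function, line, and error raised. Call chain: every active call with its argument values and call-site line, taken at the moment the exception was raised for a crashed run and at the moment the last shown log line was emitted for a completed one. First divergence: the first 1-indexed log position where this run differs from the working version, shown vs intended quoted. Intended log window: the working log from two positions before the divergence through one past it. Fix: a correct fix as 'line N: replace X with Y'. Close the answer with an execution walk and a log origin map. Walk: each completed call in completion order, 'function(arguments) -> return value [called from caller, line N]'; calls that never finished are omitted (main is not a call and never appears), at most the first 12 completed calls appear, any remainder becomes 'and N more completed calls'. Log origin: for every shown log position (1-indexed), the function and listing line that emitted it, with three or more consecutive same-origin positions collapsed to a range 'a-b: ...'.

Answer: the defect is in screen_input at line 5.
The tell: Log line 7 is where behavior first shows: 'descend: n=4 acc=0' appears instead of 'descend: n=4 acc=5'.
Call chain: main -> collect_span([3, 2, 6, -3]) (called at line 27) -> screen_input(5, 0) (called at line 21) -> screen_input(4, 0) (called at line 5) ×4.
First divergence: position 7 — shown 'descend: n=4 acc=0', intended 'descend: n=4 acc=5'.
Intended log window:
  5: combined inputs -3 / 5
  6: descend: n=5 acc=0
  7: descend: n=4 acc=5
  8: descend: n=3 acc=9
Execution walk:
  index_entries([3, 2, 6, -3]) -> -3  [called from collect_span, line 18]
  screen_input(0, 0) -> 0  [called from screen_input, line 5]
  screen_input(1, 0) -> 0  [called from screen_input, line 5]
  screen_input(2, 0) -> 0  [called from screen_input, line 5]
  screen_input(3, 0) -> 0  [called from screen_input, line 5]
  screen_input(4, 0) -> 0  [called from screen_input, line 5]
  screen_input(5, 0) -> 0  [called from collect_span, line 21]
  collect_span([3, 2, 6, -3]) -> 0  [called from main, line 27]
Origin of each log line:
  1: from main, line 26
  2: from collect_span, line 17
  3: from index_entries, line 8
  4: from index_entries, line 13
  5: from collect_span, line 20
  6-10: from screen_input, line 4
A correct fix: line 5: replace `pos + pos` with `pos + span`.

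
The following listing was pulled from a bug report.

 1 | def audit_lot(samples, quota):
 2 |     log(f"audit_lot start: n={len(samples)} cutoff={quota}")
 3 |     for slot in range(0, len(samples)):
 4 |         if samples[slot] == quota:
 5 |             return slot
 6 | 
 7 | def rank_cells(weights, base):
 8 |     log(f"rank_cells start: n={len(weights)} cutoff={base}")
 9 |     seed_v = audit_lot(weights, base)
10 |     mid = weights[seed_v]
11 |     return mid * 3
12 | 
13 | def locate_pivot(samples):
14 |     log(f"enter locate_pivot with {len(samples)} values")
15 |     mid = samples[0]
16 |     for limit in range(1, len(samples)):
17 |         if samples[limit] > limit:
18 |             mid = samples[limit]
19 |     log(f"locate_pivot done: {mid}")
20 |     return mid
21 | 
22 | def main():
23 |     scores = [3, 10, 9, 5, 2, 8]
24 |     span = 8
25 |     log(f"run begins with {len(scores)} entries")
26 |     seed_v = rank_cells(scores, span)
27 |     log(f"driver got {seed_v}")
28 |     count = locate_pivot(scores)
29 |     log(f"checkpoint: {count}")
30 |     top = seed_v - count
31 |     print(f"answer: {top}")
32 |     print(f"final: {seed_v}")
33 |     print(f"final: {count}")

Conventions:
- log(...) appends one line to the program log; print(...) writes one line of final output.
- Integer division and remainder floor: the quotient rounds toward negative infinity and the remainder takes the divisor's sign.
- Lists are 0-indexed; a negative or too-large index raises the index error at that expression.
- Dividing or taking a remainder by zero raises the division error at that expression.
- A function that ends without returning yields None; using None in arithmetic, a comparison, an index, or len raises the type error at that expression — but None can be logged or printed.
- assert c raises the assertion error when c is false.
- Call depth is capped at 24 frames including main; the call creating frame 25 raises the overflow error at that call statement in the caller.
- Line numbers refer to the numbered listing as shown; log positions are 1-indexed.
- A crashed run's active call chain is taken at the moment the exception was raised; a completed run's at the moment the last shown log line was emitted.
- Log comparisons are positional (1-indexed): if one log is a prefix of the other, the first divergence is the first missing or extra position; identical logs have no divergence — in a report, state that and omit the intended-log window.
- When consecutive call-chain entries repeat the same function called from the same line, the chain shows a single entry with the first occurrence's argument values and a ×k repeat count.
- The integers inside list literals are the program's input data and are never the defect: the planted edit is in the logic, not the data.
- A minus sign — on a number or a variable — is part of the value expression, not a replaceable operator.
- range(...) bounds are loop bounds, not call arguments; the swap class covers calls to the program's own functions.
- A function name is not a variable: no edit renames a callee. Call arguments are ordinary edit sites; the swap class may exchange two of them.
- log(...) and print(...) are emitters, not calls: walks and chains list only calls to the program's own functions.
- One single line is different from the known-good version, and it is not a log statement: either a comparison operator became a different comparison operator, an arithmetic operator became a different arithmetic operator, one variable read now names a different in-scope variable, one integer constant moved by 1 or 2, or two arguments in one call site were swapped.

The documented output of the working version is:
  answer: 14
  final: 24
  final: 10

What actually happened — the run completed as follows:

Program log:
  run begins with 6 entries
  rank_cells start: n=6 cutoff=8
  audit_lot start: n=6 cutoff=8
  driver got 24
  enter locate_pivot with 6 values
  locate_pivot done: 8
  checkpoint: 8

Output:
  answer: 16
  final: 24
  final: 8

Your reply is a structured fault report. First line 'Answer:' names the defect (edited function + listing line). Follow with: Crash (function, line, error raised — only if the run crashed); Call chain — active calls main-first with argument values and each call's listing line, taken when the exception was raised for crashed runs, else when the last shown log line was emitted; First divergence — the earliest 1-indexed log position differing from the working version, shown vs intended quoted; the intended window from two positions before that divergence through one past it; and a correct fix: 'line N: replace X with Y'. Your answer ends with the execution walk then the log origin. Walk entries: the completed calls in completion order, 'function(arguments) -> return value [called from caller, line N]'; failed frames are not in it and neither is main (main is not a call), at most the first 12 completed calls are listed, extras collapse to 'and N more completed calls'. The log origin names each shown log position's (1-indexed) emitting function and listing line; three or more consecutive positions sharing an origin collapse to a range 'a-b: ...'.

Answer: the defect is in locate_pivot at line 17.
Key observation: The earliest visible damage is log position 6 — 'locate_pivot done: 8' rather than the intended 'locate_pivot done: 10'.
Call chain: main.
First divergence: position 6 — shown 'locate_pivot done: 8', intended 'locate_pivot done: 10'.
Intended log window:
  4: driver got 24
  5: enter locate_pivot with 6 values
  6: locate_pivot done: 10
  7: checkpoint: 10
Execution walk:
  audit_lot([3, 10, 9, 5, 2, 8], 8) -> 5  [called from rank_cells, line 9]
  rank_cells([3, 10, 9, 5, 2, 8], 8) -> 24  [called from main, line 26]
  locate_pivot([3, 10, 9, 5, 2, 8]) -> 8  [called from main, line 28]
Origin of each log line:
  1: logged in main at line 25
  2: logged in rank_cells at line 8
  3: logged in audit_lot at line 2
  4: logged in main at line 27
  5: logged in locate_pivot at line 14
  6: logged in locate_pivot at line 19
  7: logged in main at line 29
A correct fix: line 17: replace `samples[limit] > limit` with `samples[limit] > mid`.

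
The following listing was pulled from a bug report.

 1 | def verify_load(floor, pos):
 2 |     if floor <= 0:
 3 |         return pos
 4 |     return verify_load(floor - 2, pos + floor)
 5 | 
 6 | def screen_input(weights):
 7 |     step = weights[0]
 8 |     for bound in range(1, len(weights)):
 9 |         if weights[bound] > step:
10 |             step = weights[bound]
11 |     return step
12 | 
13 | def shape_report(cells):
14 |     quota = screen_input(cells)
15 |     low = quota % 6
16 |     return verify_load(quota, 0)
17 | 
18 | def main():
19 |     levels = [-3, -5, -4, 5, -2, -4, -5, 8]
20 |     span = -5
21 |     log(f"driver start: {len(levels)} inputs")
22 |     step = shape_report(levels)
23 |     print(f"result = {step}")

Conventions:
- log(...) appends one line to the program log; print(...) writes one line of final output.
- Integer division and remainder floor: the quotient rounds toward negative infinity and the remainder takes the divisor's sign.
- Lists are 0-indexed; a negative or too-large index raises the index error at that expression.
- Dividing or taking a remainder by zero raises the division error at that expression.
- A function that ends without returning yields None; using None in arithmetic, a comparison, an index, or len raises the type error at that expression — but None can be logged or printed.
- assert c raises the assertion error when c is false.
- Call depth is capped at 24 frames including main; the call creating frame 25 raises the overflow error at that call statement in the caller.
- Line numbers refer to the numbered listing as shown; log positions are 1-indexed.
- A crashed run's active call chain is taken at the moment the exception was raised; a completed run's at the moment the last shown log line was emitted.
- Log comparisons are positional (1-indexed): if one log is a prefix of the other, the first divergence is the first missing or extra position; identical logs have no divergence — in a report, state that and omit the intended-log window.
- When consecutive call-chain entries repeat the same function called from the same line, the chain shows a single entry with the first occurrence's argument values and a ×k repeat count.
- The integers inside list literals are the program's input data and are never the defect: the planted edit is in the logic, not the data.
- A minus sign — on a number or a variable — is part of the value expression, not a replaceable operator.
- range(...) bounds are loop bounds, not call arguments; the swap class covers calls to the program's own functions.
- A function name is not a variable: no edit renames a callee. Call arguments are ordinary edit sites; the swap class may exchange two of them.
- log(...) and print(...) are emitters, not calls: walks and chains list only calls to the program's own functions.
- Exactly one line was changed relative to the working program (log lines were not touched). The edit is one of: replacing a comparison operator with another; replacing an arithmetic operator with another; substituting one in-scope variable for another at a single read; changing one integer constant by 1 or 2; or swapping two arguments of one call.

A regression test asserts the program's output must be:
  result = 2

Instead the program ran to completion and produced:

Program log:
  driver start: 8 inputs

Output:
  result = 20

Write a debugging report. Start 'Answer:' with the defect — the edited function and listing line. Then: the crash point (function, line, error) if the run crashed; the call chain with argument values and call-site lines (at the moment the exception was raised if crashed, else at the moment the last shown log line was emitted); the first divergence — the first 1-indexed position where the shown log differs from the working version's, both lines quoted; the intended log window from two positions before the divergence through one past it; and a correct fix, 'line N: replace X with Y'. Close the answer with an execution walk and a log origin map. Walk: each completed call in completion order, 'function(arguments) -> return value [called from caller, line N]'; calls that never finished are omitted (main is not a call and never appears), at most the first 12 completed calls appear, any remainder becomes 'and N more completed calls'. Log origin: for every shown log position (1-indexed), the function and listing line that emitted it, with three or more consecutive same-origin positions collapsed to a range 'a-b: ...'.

Answer: the defect is in shape_report at line 16.
Key fact: Nothing in the log betrays the bug — only the output does.
Call chain: main.
First divergence: none — the logs agree in full.
Execution walk:
  screen_input([-3, -5, -4, 5, -2, -4, -5, 8]) -> 8  [called from shape_report, line 14]
  verify_load(0, 20) -> 20  [called from verify_load, line 4]
  verify_load(2, 18) -> 20  [called from verify_load, line 4]
  verify_load(4, 14) -> 20  [called from verify_load, line 4]
  verify_load(6, 8) -> 20  [called from verify_load, line 4]
  verify_load(8, 0) -> 20  [called from shape_report, line 16]
  shape_report([-3, -5, -4, 5, -2, -4, -5, 8]) -> 20  [called from main, line 22]
Log origins:
  1 — main, line 21
A correct fix: line 16: replace `quota` with `low`.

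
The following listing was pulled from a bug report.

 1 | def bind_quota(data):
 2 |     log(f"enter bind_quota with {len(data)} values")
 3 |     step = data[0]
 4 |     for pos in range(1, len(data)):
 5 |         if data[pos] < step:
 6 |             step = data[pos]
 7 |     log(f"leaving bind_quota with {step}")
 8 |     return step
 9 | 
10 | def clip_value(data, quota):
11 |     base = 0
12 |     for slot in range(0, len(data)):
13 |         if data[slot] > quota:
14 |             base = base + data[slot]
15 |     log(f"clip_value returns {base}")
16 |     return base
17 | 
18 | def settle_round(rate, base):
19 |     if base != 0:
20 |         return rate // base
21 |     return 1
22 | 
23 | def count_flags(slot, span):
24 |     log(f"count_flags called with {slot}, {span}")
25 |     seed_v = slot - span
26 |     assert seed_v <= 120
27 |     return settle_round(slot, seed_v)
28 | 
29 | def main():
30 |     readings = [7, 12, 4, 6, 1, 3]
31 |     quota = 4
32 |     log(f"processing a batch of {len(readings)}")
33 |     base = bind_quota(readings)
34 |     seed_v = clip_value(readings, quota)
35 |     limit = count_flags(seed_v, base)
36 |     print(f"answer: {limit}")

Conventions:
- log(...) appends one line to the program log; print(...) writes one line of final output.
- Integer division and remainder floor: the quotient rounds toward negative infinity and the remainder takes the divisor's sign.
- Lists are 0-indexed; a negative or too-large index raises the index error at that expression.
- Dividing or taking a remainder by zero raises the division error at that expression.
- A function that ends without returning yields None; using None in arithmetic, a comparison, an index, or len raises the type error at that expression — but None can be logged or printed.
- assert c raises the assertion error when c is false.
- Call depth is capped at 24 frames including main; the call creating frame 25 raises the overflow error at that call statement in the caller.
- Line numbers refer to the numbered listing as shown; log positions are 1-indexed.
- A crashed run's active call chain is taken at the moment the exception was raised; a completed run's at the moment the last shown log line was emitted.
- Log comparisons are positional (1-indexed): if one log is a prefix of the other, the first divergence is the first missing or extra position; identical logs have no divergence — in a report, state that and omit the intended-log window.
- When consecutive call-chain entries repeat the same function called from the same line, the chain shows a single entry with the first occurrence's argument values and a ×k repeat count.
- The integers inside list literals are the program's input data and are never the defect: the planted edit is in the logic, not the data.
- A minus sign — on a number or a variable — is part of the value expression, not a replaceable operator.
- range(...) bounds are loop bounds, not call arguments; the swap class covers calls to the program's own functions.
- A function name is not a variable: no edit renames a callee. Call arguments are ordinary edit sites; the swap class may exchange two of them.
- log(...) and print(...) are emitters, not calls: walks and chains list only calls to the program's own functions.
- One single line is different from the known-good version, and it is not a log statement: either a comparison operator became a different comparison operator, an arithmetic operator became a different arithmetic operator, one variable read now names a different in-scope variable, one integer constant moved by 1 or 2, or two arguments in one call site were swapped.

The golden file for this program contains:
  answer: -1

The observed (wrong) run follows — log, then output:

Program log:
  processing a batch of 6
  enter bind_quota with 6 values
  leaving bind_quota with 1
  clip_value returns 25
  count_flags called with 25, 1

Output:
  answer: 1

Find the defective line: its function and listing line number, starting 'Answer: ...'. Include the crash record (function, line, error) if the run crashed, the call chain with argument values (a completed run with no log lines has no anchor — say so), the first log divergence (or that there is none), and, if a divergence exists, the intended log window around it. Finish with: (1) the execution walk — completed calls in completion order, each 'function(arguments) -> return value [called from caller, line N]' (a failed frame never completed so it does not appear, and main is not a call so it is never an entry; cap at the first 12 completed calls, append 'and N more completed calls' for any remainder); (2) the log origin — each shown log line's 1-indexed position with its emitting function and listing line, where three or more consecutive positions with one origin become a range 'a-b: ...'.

Answer: the defect is in main at line 35.
The tell: The log first diverges at position 5: the faulty run prints 'count_flags called with 25, 1' where the working version prints 'count_flags called with 1, 25'.
Call chain: main -> count_flags(25, 1) (called at line 35).
First divergence: position 5 — the shown line 'count_flags called with 25, 1' should read 'count_flags called with 1, 25'.
Intended log window:
  3: leaving bind_quota with 1
  4: clip_value returns 25
  5: count_flags called with 1, 25
Execution walk:
  bind_quota([7, 12, 4, 6, 1, 3]) -> 1  [called from main, line 33]
  clip_value([7, 12, 4, 6, 1, 3], 4) -> 25  [called from main, line 34]
  settle_round(25, 24) -> 1  [called from count_flags, line 27]
  count_flags(25, 1) -> 1  [called from main, line 35]
Log origin:
  1: from main, line 32
  2: from bind_quota, line 2
  3: from bind_quota, line 7
  4: from clip_value, line 15
  5: from count_flags, line 24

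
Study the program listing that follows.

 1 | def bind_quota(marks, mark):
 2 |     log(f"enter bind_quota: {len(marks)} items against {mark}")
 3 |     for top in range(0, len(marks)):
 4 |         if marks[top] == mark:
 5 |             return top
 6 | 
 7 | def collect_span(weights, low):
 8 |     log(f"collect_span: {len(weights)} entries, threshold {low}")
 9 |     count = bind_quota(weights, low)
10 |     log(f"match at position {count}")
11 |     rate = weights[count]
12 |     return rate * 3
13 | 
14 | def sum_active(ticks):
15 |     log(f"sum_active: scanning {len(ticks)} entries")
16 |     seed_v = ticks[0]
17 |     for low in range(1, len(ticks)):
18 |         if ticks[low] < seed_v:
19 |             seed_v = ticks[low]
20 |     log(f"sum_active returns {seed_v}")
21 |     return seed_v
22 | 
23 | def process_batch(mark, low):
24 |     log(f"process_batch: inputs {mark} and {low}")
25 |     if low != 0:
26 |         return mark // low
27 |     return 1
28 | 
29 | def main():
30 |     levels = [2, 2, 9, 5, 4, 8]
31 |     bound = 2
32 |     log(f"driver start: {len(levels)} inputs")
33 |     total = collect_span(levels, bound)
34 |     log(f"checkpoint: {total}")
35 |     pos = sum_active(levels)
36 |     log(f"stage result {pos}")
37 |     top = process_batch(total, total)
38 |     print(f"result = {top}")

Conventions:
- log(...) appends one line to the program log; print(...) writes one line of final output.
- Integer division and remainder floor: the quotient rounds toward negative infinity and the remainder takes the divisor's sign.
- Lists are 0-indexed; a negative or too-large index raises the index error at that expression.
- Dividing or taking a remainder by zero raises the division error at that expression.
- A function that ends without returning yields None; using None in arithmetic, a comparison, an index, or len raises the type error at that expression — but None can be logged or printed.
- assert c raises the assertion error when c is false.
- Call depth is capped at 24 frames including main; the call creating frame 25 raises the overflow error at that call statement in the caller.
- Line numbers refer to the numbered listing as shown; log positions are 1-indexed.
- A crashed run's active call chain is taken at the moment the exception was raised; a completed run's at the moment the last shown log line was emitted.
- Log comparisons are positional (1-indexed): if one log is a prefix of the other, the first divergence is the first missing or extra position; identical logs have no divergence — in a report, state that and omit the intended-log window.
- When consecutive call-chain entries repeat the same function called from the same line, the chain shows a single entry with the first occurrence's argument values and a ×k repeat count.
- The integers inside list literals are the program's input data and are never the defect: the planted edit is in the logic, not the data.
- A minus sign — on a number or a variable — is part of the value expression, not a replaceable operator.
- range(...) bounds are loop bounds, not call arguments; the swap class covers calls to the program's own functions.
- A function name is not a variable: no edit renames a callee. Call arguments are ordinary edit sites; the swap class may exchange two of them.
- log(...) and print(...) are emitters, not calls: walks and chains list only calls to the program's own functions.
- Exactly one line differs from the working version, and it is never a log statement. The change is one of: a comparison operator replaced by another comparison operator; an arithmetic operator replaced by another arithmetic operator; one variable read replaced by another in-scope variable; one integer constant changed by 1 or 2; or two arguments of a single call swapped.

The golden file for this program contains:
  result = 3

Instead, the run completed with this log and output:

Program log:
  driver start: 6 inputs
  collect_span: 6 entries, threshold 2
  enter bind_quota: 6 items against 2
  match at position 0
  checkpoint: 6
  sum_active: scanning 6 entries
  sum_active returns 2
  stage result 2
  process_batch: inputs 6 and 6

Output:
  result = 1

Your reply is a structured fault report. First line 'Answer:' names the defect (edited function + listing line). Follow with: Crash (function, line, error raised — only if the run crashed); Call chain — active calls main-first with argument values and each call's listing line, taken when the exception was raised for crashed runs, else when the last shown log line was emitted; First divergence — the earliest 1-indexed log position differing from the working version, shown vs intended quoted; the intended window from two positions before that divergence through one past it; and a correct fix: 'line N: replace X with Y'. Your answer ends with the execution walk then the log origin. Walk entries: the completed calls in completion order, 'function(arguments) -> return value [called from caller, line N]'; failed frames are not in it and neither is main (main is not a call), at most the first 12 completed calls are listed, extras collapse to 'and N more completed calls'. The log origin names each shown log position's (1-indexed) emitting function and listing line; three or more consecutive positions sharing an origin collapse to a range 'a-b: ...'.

Answer: the defect is in main at line 37.
The tell: Everything matches until log position 9, which reads 'process_batch: inputs 6 and 6' in place of 'process_batch: inputs 6 and 2'.
Call chain: main -> process_batch(6, 6) (called at line 37).
First divergence: position 9 — shown 'process_batch: inputs 6 and 6', intended 'process_batch: inputs 6 and 2'.
Intended log window:
  7: sum_active returns 2
  8: stage result 2
  9: process_batch: inputs 6 and 2
Execution walk:
  bind_quota([2, 2, 9, 5, 4, 8], 2) -> 0  [called from collect_span, line 9]
  collect_span([2, 2, 9, 5, 4, 8], 2) -> 6  [called from main, line 33]
  sum_active([2, 2, 9, 5, 4, 8]) -> 2  [called from main, line 35]
  process_batch(6, 6) -> 1  [called from main, line 37]
Log origin:
  1: logged in main at line 32
  2: logged in collect_span at line 8
  3: logged in bind_quota at line 2
  4: logged in collect_span at line 10
  5: logged in main at line 34
  6: logged in sum_active at line 15
  7: logged in sum_active at line 20
  8: logged in main at line 36
  9: logged in process_batch at line 24
A correct fix: line 37: replace `process_batch(total, total)` with `process_batch(total, pos)`.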